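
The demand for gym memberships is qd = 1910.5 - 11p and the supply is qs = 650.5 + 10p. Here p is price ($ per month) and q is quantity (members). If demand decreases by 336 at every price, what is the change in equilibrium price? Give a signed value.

The market clears where 1910.5 - 11p = 650.5 + 10p. Rearranging, 21p = 1260, hence p* = 60.
Substitute back: q* = 1910.5 - 11(60) = 1250.5.
After the shift, demand is qd = 1574.5 - 11p.
The new intersection has 924 = 21p, i.e. p = 44, q = 1090.5.
Δp = 44 - 60 = -16.

Δp = -16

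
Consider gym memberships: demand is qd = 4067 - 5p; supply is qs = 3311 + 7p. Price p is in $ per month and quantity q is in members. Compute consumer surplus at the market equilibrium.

Consumer surplus = 1407750.4

Equating demand and supply, 4067 - 5p = 3311 + 7p gives 12p = 756, so p* = 63.
Substitute back: q* = 4067 - 5(63) = 3752.
Demand choke price (qd = 0): p = 4067/5 = 813.4. Consumer surplus = ½ × (813.4 - 63) × 3752 = 1407750.4.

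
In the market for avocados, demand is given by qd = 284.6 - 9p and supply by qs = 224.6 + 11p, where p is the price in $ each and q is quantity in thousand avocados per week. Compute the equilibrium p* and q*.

The market clears where 284.6 - 9p = 224.6 + 11p. Rearranging, 20p = 60, hence p* = 3.
Then q* = 284.6 - 9(3) = 257.6.

p* = 3, q* = 257.6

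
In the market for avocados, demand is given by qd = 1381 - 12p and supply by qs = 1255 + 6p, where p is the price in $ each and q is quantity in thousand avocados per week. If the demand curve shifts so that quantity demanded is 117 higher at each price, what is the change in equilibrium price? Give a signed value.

The market clears where 1381 - 12p = 1255 + 6p. Rearranging, 18p = 126, hence p* = 7.
Substitute back: q* = 1381 - 12(7) = 1297.
After the shift, demand is qd = 1498 - 12p.
Re-solving, 18p = 243 gives p = 13.5 and q = 1336.
Δp = 13.5 - 7 = 6.5.

Δp = 6.5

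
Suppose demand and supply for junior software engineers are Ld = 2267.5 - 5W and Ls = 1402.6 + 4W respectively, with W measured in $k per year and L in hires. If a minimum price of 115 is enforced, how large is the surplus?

Surplus = 170.1

With W fixed at 115, quantity demanded is 1692.5 and quantity supplied is 1862.6.
Surplus = Ls - Ld = 1862.6 - 1692.5 = 170.1.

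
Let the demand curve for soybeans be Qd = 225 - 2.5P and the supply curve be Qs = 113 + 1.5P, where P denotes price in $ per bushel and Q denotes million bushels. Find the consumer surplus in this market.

Equating demand and supply, 225 - 2.5P = 113 + 1.5P gives 4P = 112, so P* = 28.
Substitute back: Q* = 225 - 2.5(28) = 155.
Demand choke price (Qd = 0): P = 225/2.5 = 90. Consumer surplus = ½ × (90 - 28) × 155 = 4805.

Consumer surplus = 4805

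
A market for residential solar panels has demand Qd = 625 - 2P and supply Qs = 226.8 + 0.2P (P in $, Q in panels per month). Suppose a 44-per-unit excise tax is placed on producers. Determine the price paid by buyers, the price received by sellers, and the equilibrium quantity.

P_b = 185, P_s = 141, Q = 255

The tax drives a wedge P_b - P_s = 44. Substituting P_s = P_b - 44 into supply: Qs = 218 + 0.2P_b.
Equate demand and the shifted supply: 625 - 2P_b = 218 + 0.2P_b, giving 2.2P_b = 407, so P_b = 185.
So P_s = 141 and the quantity traded is Q = 625 - 2(185) = 255.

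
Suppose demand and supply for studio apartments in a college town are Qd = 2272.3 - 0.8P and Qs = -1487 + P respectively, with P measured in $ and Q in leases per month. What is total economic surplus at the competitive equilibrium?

Total surplus = 407027.53125

Set Qd = Qs: 2272.3 - 0.8P = -1487 + P, so 3759.3 = 1.8P and P* = 2088.5.
Then Q* = 2272.3 - 0.8(2088.5) = 601.5.
Demand choke price = 2840.375; supply choke price = 1487. CS = ½(2840.375 - 2088.5)(601.5) = 226126.40625; PS = ½(2088.5 - 1487)(601.5) = 180901.125. Total surplus = 407027.53125.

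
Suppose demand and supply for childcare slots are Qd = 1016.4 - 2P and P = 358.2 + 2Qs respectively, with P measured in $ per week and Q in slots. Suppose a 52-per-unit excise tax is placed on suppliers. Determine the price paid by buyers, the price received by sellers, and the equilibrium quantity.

P_b = 488.6, P_s = 436.6, Q = 39.2

Inverting to quantity form: Qs = -179.1 + 0.5P.
The tax drives a wedge P_b - P_s = 52. Substituting P_s = P_b - 52 into supply: Qs = -205.1 + 0.5P_b.
Set Qd = Qs: 1016.4 - 2P_b = -205.1 + 0.5P_b, so 1221.5 = 2.5P_b and P_b = 488.6.
So P_s = 436.6 and the quantity traded is Q = 1016.4 - 2(488.6) = 39.2.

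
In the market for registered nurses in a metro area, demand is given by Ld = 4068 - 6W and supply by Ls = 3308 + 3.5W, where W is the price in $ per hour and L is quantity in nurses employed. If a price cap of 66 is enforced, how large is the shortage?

Shortage = 133

With W fixed at 66, quantity demanded is 3672 and quantity supplied is 3539.
Shortage = Ld - Ls = 3672 - 3539 = 133.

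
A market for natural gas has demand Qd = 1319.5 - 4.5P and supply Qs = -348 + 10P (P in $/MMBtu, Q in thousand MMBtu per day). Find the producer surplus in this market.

At equilibrium Qd = Qs, so 1319.5 - 4.5P = -348 + 10P; collecting terms, 1667.5 = 14.5P and P* = 115.
From the demand curve, Q* = 1319.5 - 4.5(115) = 802.
Supply choke price (Qs = 0): P = 34.8. Producer surplus = ½ × (115 - 34.8) × 802 = 32160.2.

Producer surplus = 32160.2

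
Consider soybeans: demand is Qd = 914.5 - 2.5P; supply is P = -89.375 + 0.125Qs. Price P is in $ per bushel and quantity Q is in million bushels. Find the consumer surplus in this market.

Consumer surplus = 150337.8

Rewriting in direct form: Qs = 715 + 8P.
Equating demand and supply, 914.5 - 2.5P = 715 + 8P gives 10.5P = 199.5, so P* = 19.
Plugging P* into demand: Q* = 914.5 - 2.5(19) = 867.
Demand choke price (Qd = 0): P = 914.5/2.5 = 365.8. Consumer surplus = ½ × (365.8 - 19) × 867 = 150337.8.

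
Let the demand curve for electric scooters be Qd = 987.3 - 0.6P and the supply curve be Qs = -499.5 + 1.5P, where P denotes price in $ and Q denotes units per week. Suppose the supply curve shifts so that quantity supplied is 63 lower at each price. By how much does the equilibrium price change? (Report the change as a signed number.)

Equating demand and supply, 987.3 - 0.6P = -499.5 + 1.5P gives 2.1P = 1486.8, so P* = 708.
Then Q* = 987.3 - 0.6(708) = 562.5.
After the shift, supply is Qs = -562.5 + 1.5P.
Re-solving, 2.1P = 1549.8 gives P = 738 and Q = 544.5.
ΔP = 738 - 708 = 30.

ΔP = 30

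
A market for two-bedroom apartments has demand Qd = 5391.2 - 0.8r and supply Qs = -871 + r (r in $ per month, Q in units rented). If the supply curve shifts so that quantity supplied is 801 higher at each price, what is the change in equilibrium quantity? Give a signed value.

ΔQ = 356

Set Qd = Qs: 5391.2 - 0.8r = -871 + r, so 6262.2 = 1.8r and r* = 3479.
Substitute back: Q* = 5391.2 - 0.8(3479) = 2608.
After the shift, supply is Qs = -70 + r.
The new intersection has 5461.2 = 1.8r, i.e. r = 3034, Q = 2964.
ΔQ = 2964 - 2608 = 356.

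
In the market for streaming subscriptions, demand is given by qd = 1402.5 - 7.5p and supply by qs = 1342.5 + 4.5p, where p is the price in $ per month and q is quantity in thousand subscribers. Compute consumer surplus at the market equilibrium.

Consumer surplus = 124215

The market clears where 1402.5 - 7.5p = 1342.5 + 4.5p. Rearranging, 12p = 60, hence p* = 5.
Substitute back: q* = 1402.5 - 7.5(5) = 1365.
Demand choke price (qd = 0): p = 1402.5/7.5 = 187. Consumer surplus = ½ × (187 - 5) × 1365 = 124215.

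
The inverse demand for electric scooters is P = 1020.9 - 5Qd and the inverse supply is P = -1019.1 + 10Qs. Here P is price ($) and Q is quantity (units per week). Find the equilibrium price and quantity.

P* = 340.9, Q* = 136

Solving each curve for Q: Qd = 204.18 - 0.2P and Qs = 101.91 + 0.1P.
The market clears where 204.18 - 0.2P = 101.91 + 0.1P. Rearranging, 0.3P = 102.27, hence P* = 340.9.
Then Q* = 204.18 - 0.2(340.9) = 136.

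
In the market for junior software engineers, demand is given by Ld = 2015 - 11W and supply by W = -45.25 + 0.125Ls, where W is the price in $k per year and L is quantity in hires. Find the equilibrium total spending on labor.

Total spending on labor = 92046

In direct form, Ls = 362 + 8W.
At equilibrium Ld = Ls, so 2015 - 11W = 362 + 8W; collecting terms, 1653 = 19W and W* = 87.
Plugging W* into demand: L* = 2015 - 11(87) = 1058.
Total spending on labor = W* × L* = 87 × 1058 = 92046.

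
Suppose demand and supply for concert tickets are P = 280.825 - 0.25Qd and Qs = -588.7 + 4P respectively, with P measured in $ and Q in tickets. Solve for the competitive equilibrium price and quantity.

P* = 214, Q* = 267.3

In direct form, Qd = 1123.3 - 4P.
At equilibrium Qd = Qs, so 1123.3 - 4P = -588.7 + 4P; collecting terms, 1712 = 8P and P* = 214.
Then Q* = 1123.3 - 4(214) = 267.3.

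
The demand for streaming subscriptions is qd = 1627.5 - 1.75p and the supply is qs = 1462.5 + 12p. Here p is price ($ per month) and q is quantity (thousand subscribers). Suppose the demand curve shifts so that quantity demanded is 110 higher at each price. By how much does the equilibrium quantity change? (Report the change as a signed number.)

Δq = 96

Equating demand and supply, 1627.5 - 1.75p = 1462.5 + 12p gives 13.75p = 165, so p* = 12.
Substitute back: q* = 1627.5 - 1.75(12) = 1606.5.
After the shift, demand is qd = 1737.5 - 1.75p.
Re-solving, 13.75p = 275 gives p = 20 and q = 1702.5.
Δq = 1702.5 - 1606.5 = 96.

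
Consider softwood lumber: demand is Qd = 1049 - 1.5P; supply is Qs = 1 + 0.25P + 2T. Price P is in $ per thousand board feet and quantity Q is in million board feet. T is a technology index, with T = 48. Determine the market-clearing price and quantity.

P* = 544, Q* = 233

With T = 48, supply is Qs = 97 + 0.25P.
Set Qd = Qs: 1049 - 1.5P = 97 + 0.25P, so 952 = 1.75P and P* = 544.
Substitute back: Q* = 1049 - 1.5(544) = 233.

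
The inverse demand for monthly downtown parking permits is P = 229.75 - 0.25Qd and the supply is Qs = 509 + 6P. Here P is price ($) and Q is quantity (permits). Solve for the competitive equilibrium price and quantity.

P* = 41, Q* = 755

In direct form, Qd = 919 - 4P.
At equilibrium Qd = Qs, so 919 - 4P = 509 + 6P; collecting terms, 410 = 10P and P* = 41.
Substitute back: Q* = 919 - 4(41) = 755.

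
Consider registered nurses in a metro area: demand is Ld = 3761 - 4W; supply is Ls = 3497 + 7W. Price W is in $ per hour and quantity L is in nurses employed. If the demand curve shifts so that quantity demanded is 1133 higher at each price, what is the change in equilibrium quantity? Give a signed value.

Equating demand and supply, 3761 - 4W = 3497 + 7W gives 11W = 264, so W* = 24.
From the demand curve, L* = 3761 - 4(24) = 3665.
After the shift, demand is Ld = 4894 - 4W.
The new intersection has 1397 = 11W, i.e. W = 127, L = 4386.
ΔL = 4386 - 3665 = 721.

ΔL = 721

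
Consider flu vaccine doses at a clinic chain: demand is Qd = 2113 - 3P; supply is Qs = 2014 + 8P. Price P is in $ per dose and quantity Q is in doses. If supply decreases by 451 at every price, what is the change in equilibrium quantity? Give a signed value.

The market clears where 2113 - 3P = 2014 + 8P. Rearranging, 11P = 99, hence P* = 9.
Substitute back: Q* = 2113 - 3(9) = 2086.
After the shift, supply is Qs = 1563 + 8P.
New equilibrium: 550 = 11P, so P = 50 and Q = 1963.
ΔQ = 1963 - 2086 = -123.

ΔQ = -123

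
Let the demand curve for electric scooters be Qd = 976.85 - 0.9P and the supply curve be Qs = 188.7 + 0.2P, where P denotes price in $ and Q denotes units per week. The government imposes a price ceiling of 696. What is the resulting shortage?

Evaluating both curves at the ceiling price 696 gives Qd = 350.45, Qs = 327.9.
Shortage = Qd - Qs = 350.45 - 327.9 = 22.55.

Shortage = 22.55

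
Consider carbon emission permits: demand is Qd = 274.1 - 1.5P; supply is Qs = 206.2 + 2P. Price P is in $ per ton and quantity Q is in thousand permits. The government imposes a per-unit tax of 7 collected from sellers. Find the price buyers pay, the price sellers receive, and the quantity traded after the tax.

The tax drives a wedge P_b - P_s = 7. Substituting P_s = P_b - 7 into supply: Qs = 192.2 + 2P_b.
Set Qd = Qs: 274.1 - 1.5P_b = 192.2 + 2P_b, so 81.9 = 3.5P_b and P_b = 23.4.
So P_s = 16.4 and the quantity traded is Q = 274.1 - 1.5(23.4) = 239.

P_b = 23.4, P_s = 16.4, Q = 239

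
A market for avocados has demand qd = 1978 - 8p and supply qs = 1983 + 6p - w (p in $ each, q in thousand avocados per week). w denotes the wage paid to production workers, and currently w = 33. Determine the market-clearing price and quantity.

With w = 33, supply is qs = 1950 + 6p.
At equilibrium qd = qs, so 1978 - 8p = 1950 + 6p; collecting terms, 28 = 14p and p* = 2.
Plugging p* into demand: q* = 1978 - 8(2) = 1962.

p* = 2, q* = 1962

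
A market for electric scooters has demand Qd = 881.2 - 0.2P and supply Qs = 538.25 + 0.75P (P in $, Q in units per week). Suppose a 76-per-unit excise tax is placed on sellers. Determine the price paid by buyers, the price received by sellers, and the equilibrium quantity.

With a tax of 76 on sellers, they supply based on the net price P_s = P_b - 76, so Qs = 481.25 + 0.75P_b.
Market clearing requires 881.2 - 0.2P_b = 481.25 + 0.75P_b; hence 399.95 = 0.95P_b and P_b = 421.
So P_s = 345 and the quantity traded is Q = 881.2 - 0.2(421) = 797.

P_b = 421, P_s = 345, Q = 797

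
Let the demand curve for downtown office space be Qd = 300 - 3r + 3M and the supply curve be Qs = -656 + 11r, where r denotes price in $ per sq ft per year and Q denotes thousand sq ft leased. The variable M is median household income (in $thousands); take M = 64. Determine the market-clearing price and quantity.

r* = 82, Q* = 246

With M = 64, demand is Qd = 492 - 3r.
The market clears where 492 - 3r = -656 + 11r. Rearranging, 14r = 1148, hence r* = 82.
Plugging r* into demand: Q* = 492 - 3(82) = 246.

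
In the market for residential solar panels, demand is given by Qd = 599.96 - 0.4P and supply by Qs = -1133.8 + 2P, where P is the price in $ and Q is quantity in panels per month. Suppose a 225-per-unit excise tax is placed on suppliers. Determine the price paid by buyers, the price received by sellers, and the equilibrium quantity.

The tax drives a wedge P_b - P_s = 225. Substituting P_s = P_b - 225 into supply: Qs = -1583.8 + 2P_b.
Set Qd = Qs: 599.96 - 0.4P_b = -1583.8 + 2P_b, so 2183.76 = 2.4P_b and P_b = 909.9.
So P_s = 684.9 and the quantity traded is Q = 599.96 - 0.4(909.9) = 236.

P_b = 909.9, P_s = 684.9, Q = 236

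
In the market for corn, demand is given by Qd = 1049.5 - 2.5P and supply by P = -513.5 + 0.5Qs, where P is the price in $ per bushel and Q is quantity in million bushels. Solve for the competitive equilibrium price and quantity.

Inverting to quantity form: Qs = 1027 + 2P.
The market clears where 1049.5 - 2.5P = 1027 + 2P. Rearranging, 4.5P = 22.5, hence P* = 5.
Substitute back: Q* = 1049.5 - 2.5(5) = 1037.

P* = 5, Q* = 1037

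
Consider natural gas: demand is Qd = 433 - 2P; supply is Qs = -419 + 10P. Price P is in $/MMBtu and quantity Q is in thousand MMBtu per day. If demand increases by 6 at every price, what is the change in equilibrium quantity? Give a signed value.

At equilibrium Qd = Qs, so 433 - 2P = -419 + 10P; collecting terms, 852 = 12P and P* = 71.
Substitute back: Q* = 433 - 2(71) = 291.
After the shift, demand is Qd = 439 - 2P.
The new intersection has 858 = 12P, i.e. P = 71.5, Q = 296.
ΔQ = 296 - 291 = 5.

ΔQ = 5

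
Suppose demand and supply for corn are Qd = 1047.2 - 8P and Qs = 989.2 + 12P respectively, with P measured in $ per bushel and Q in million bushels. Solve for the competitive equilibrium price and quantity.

At equilibrium Qd = Qs, so 1047.2 - 8P = 989.2 + 12P; collecting terms, 58 = 20P and P* = 2.9.
From the demand curve, Q* = 1047.2 - 8(2.9) = 1024.

P* = 2.9, Q* = 1024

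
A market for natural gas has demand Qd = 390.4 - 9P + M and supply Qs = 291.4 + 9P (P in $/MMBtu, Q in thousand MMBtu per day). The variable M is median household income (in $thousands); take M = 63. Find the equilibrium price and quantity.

With M = 63, demand is Qd = 453.4 - 9P.
At equilibrium Qd = Qs, so 453.4 - 9P = 291.4 + 9P; collecting terms, 162 = 18P and P* = 9.
Plugging P* into demand: Q* = 453.4 - 9(9) = 372.4.

P* = 9, Q* = 372.4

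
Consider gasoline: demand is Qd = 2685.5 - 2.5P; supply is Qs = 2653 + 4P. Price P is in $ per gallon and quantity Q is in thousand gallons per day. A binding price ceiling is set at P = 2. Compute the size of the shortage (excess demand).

Shortage = 19.5

Evaluating both curves at the ceiling price 2 gives Qd = 2680.5, Qs = 2661.
Shortage = Qd - Qs = 2680.5 - 2661 = 19.5.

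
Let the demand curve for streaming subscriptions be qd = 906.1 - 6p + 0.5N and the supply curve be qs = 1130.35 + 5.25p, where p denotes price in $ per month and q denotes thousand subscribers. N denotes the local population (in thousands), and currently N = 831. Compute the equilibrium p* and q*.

p* = 17, q* = 1219.6

With N = 831, demand is qd = 1321.6 - 6p.
At equilibrium qd = qs, so 1321.6 - 6p = 1130.35 + 5.25p; collecting terms, 191.25 = 11.25p and p* = 17.
Substitute back: q* = 1321.6 - 6(17) = 1219.6.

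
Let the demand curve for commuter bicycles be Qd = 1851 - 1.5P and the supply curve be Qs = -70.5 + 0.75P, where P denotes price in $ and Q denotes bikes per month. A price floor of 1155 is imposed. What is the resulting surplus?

At P = 1155: Qd = 118.5 and Qs = 795.75.
Surplus = Qs - Qd = 795.75 - 118.5 = 677.25.

Surplus = 677.25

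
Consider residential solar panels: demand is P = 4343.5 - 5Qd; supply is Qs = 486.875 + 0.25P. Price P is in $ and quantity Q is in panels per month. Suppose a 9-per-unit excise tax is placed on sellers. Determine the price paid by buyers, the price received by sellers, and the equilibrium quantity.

In direct form, Qd = 868.7 - 0.2P.
Sellers keep P_s = P_b - 9 per unit, so supply in terms of the buyer price is Qs = 484.625 + 0.25P_b.
Market clearing requires 868.7 - 0.2P_b = 484.625 + 0.25P_b; hence 384.075 = 0.45P_b and P_b = 853.5.
So P_s = 844.5 and the quantity traded is Q = 868.7 - 0.2(853.5) = 698.

P_b = 853.5, P_s = 844.5, Q = 698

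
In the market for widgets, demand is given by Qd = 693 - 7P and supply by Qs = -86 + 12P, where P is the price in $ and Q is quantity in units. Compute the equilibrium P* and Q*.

At equilibrium Qd = Qs, so 693 - 7P = -86 + 12P; collecting terms, 779 = 19P and P* = 41.
Substitute back: Q* = 693 - 7(41) = 406.

P* = 41, Q* = 406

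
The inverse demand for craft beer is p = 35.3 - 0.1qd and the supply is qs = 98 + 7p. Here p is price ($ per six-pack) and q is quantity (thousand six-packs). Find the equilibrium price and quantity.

p* = 15, q* = 203

In direct form, qd = 353 - 10p.
The market clears where 353 - 10p = 98 + 7p. Rearranging, 17p = 255, hence p* = 15.
Then q* = 353 - 10(15) = 203.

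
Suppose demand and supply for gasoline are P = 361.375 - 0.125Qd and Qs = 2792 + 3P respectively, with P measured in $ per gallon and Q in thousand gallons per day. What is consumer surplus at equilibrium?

Solving each curve for Q: Qd = 2891 - 8P.
Equating demand and supply, 2891 - 8P = 2792 + 3P gives 11P = 99, so P* = 9.
Substitute back: Q* = 2891 - 8(9) = 2819.
Demand choke price (Qd = 0): P = 2891/8 = 361.375. Consumer surplus = ½ × (361.375 - 9) × 2819 = 496672.5625.

Consumer surplus = 496672.5625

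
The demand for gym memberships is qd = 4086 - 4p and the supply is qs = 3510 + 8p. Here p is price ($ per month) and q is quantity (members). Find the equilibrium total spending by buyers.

Equating demand and supply, 4086 - 4p = 3510 + 8p gives 12p = 576, so p* = 48.
Then q* = 4086 - 4(48) = 3894.
Total spending by buyers = p* × q* = 48 × 3894 = 186912.

Total spending by buyers = 186912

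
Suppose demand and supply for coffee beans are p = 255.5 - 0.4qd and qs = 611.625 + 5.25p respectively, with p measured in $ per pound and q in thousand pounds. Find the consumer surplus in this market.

Solving each curve for q: qd = 638.75 - 2.5p.
At equilibrium qd = qs, so 638.75 - 2.5p = 611.625 + 5.25p; collecting terms, 27.125 = 7.75p and p* = 3.5.
Substitute back: q* = 638.75 - 2.5(3.5) = 630.
Demand choke price (qd = 0): p = 638.75/2.5 = 255.5. Consumer surplus = ½ × (255.5 - 3.5) × 630 = 79380.

Consumer surplus = 79380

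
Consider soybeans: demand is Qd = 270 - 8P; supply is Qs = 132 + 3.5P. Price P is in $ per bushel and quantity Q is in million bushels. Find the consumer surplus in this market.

At equilibrium Qd = Qs, so 270 - 8P = 132 + 3.5P; collecting terms, 138 = 11.5P and P* = 12.
From the demand curve, Q* = 270 - 8(12) = 174.
Demand choke price (Qd = 0): P = 270/8 = 33.75. Consumer surplus = ½ × (33.75 - 12) × 174 = 1892.25.

Consumer surplus = 1892.25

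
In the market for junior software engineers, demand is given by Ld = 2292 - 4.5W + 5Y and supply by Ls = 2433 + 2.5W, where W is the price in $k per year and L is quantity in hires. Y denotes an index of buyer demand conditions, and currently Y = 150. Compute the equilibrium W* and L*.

With Y = 150, demand is Ld = 3042 - 4.5W.
At equilibrium Ld = Ls, so 3042 - 4.5W = 2433 + 2.5W; collecting terms, 609 = 7W and W* = 87.
Plugging W* into demand: L* = 3042 - 4.5(87) = 2650.5.

W* = 87, L* = 2650.5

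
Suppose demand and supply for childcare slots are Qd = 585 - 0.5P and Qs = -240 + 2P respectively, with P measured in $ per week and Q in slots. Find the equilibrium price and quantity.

Equating demand and supply, 585 - 0.5P = -240 + 2P gives 2.5P = 825, so P* = 330.
Substitute back: Q* = 585 - 0.5(330) = 420.

P* = 330, Q* = 420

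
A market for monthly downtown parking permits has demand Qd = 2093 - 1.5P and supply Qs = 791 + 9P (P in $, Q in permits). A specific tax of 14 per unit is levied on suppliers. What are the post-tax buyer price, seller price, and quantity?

P_b = 136, P_s = 122, Q = 1889

With a tax of 14 on suppliers, they supply based on the net price P_s = P_b - 14, so Qs = 665 + 9P_b.
Equate demand and the shifted supply: 2093 - 1.5P_b = 665 + 9P_b, giving 10.5P_b = 1428, so P_b = 136.
Then P_s = 136 - 14 = 122 and Q = 2093 - 1.5(136) = 1889.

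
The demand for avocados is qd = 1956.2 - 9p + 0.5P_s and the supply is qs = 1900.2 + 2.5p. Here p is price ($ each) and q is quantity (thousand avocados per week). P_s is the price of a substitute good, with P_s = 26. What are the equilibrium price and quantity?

With P_s = 26, demand is qd = 1969.2 - 9p.
The market clears where 1969.2 - 9p = 1900.2 + 2.5p. Rearranging, 11.5p = 69, hence p* = 6.
Substitute back: q* = 1969.2 - 9(6) = 1915.2.

p* = 6, q* = 1915.2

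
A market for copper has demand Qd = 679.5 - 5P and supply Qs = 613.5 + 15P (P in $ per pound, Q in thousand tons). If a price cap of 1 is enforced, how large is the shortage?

At P = 1: Qd = 674.5 and Qs = 628.5.
Shortage = Qd - Qs = 674.5 - 628.5 = 46.

Shortage = 46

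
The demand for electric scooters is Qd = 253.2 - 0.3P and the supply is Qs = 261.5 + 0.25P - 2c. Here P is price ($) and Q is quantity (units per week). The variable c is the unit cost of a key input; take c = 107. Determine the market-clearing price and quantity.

P* = 374, Q* = 141

With c = 107, supply is Qs = 47.5 + 0.25P.
The market clears where 253.2 - 0.3P = 47.5 + 0.25P. Rearranging, 0.55P = 205.7, hence P* = 374.
From the demand curve, Q* = 253.2 - 0.3(374) = 141.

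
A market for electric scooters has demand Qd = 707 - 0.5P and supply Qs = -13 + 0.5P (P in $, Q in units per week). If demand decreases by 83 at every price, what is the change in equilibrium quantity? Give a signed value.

ΔQ = -41.5

The market clears where 707 - 0.5P = -13 + 0.5P. Rearranging, P = 720, hence P* = 720.
Then Q* = 707 - 0.5(720) = 347.
After the shift, demand is Qd = 624 - 0.5P.
Re-solving, P = 637 gives P = 637 and Q = 305.5.
ΔQ = 305.5 - 347 = -41.5.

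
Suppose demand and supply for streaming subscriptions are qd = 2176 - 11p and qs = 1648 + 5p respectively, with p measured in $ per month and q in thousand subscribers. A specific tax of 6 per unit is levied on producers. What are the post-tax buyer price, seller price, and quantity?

p_b = 34.875, p_s = 28.875, q = 1792.375

With a tax of 6 on producers, they supply based on the net price p_s = p_b - 6, so qs = 1618 + 5p_b.
Market clearing requires 2176 - 11p_b = 1618 + 5p_b; hence 558 = 16p_b and p_b = 34.875.
So p_s = 28.875 and the quantity traded is q = 2176 - 11(34.875) = 1792.375.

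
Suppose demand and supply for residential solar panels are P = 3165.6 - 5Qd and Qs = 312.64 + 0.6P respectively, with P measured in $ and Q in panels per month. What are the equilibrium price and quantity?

Rewriting in direct form: Qd = 633.12 - 0.2P.
Equating demand and supply, 633.12 - 0.2P = 312.64 + 0.6P gives 0.8P = 320.48, so P* = 400.6.
Plugging P* into demand: Q* = 633.12 - 0.2(400.6) = 553.

P* = 400.6, Q* = 553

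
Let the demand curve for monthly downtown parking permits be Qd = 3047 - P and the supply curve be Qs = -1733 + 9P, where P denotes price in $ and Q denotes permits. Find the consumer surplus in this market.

Consumer surplus = 3299880.5

The market clears where 3047 - P = -1733 + 9P. Rearranging, 10P = 4780, hence P* = 478.
Substitute back: Q* = 3047 - 478 = 2569.
Demand choke price (Qd = 0): P = 3047. Consumer surplus = ½ × (3047 - 478) × 2569 = 3299880.5.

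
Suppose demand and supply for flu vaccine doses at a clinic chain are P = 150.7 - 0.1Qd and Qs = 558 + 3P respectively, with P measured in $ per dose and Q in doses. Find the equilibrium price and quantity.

P* = 73, Q* = 777

Inverting to quantity form: Qd = 1507 - 10P.
At equilibrium Qd = Qs, so 1507 - 10P = 558 + 3P; collecting terms, 949 = 13P and P* = 73.
Then Q* = 1507 - 10(73) = 777.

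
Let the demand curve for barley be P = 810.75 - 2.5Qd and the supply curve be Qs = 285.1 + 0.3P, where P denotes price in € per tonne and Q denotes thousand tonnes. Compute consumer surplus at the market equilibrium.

In direct form, Qd = 324.3 - 0.4P.
Equating demand and supply, 324.3 - 0.4P = 285.1 + 0.3P gives 0.7P = 39.2, so P* = 56.
Then Q* = 324.3 - 0.4(56) = 301.9.
Demand choke price (Qd = 0): P = 324.3/0.4 = 810.75. Consumer surplus = ½ × (810.75 - 56) × 301.9 = 113929.5125.

Consumer surplus = 113929.5125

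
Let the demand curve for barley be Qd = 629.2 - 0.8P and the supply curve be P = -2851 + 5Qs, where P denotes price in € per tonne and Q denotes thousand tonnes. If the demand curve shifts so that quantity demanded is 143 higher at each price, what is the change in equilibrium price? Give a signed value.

ΔP = 143

Inverting to quantity form: Qs = 570.2 + 0.2P.
Equating demand and supply, 629.2 - 0.8P = 570.2 + 0.2P gives P = 59, so P* = 59.
From the demand curve, Q* = 629.2 - 0.8(59) = 582.
After the shift, demand is Qd = 772.2 - 0.8P.
The new intersection has 202 = P, i.e. P = 202, Q = 610.6.
ΔP = 202 - 59 = 143.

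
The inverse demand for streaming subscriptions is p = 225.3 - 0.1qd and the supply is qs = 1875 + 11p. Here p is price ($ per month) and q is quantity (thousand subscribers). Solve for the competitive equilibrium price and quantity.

p* = 18, q* = 2073

In direct form, qd = 2253 - 10p.
The market clears where 2253 - 10p = 1875 + 11p. Rearranging, 21p = 378, hence p* = 18.
Plugging p* into demand: q* = 2253 - 10(18) = 2073.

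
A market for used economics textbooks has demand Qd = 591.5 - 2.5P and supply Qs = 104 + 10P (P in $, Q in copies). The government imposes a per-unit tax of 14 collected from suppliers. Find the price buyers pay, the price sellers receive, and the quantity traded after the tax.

P_b = 50.2, P_s = 36.2, Q = 466

Suppliers keep P_s = P_b - 14 per unit, so supply in terms of the buyer price is Qs = -36 + 10P_b.
Set Qd = Qs: 591.5 - 2.5P_b = -36 + 10P_b, so 627.5 = 12.5P_b and P_b = 50.2.
Then P_s = 50.2 - 14 = 36.2 and Q = 591.5 - 2.5(50.2) = 466.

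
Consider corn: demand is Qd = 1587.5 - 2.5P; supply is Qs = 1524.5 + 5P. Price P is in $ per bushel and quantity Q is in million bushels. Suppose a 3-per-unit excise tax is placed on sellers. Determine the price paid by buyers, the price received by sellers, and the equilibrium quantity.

Sellers keep P_s = P_b - 3 per unit, so supply in terms of the buyer price is Qs = 1509.5 + 5P_b.
Equate demand and the shifted supply: 1587.5 - 2.5P_b = 1509.5 + 5P_b, giving 7.5P_b = 78, so P_b = 10.4.
So P_s = 7.4 and the quantity traded is Q = 1587.5 - 2.5(10.4) = 1561.5.

P_b = 10.4, P_s = 7.4, Q = 1561.5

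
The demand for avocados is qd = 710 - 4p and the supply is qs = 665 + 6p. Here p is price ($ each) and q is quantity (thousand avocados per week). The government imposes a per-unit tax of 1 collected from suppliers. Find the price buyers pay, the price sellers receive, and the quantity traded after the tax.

p_b = 5.1, p_s = 4.1, q = 689.6

With a tax of 1 on suppliers, they supply based on the net price p_s = p_b - 1, so qs = 659 + 6p_b.
Set qd = qs: 710 - 4p_b = 659 + 6p_b, so 51 = 10p_b and p_b = 5.1.
So p_s = 4.1 and the quantity traded is q = 710 - 4(5.1) = 689.6.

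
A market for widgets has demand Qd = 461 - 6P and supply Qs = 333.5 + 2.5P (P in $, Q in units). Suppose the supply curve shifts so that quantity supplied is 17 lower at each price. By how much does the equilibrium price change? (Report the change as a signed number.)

Equating demand and supply, 461 - 6P = 333.5 + 2.5P gives 8.5P = 127.5, so P* = 15.
Plugging P* into demand: Q* = 461 - 6(15) = 371.
After the shift, supply is Qs = 316.5 + 2.5P.
New equilibrium: 144.5 = 8.5P, so P = 17 and Q = 359.
ΔP = 17 - 15 = 2.

ΔP = 2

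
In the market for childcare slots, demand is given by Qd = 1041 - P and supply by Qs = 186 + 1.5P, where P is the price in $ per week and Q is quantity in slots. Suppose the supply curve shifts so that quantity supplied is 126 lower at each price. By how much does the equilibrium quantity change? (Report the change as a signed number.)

The market clears where 1041 - P = 186 + 1.5P. Rearranging, 2.5P = 855, hence P* = 342.
From the demand curve, Q* = 1041 - 342 = 699.
After the shift, supply is Qs = 60 + 1.5P.
The new intersection has 981 = 2.5P, i.e. P = 392.4, Q = 648.6.
ΔQ = 648.6 - 699 = -50.4.

ΔQ = -50.4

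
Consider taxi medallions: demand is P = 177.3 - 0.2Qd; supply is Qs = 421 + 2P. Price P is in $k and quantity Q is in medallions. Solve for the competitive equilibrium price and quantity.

In direct form, Qd = 886.5 - 5P.
Set Qd = Qs: 886.5 - 5P = 421 + 2P, so 465.5 = 7P and P* = 66.5.
Plugging P* into demand: Q* = 886.5 - 5(66.5) = 554.

P* = 66.5, Q* = 554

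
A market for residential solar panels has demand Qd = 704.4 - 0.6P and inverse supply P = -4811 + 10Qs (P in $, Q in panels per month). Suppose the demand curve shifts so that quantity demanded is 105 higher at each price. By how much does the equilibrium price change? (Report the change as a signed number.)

Rewriting in direct form: Qs = 481.1 + 0.1P.
Set Qd = Qs: 704.4 - 0.6P = 481.1 + 0.1P, so 223.3 = 0.7P and P* = 319.
Plugging P* into demand: Q* = 704.4 - 0.6(319) = 513.
After the shift, demand is Qd = 809.4 - 0.6P.
New equilibrium: 328.3 = 0.7P, so P = 469 and Q = 528.
ΔP = 469 - 319 = 150.

ΔP = 150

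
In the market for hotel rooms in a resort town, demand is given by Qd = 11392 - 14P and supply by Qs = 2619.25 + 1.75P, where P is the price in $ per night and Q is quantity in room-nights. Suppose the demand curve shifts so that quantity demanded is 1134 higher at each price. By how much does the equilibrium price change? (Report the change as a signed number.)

The market clears where 11392 - 14P = 2619.25 + 1.75P. Rearranging, 15.75P = 8772.75, hence P* = 557.
Then Q* = 11392 - 14(557) = 3594.
After the shift, demand is Qd = 12526 - 14P.
Re-solving, 15.75P = 9906.75 gives P = 629 and Q = 3720.
ΔP = 629 - 557 = 72.

ΔP = 72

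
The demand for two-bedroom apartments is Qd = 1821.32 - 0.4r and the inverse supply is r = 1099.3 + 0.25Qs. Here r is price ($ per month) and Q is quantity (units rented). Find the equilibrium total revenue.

Total revenue = 1775104.8

Inverting to quantity form: Qs = -4397.2 + 4r.
The market clears where 1821.32 - 0.4r = -4397.2 + 4r. Rearranging, 4.4r = 6218.52, hence r* = 1413.3.
Substitute back: Q* = 1821.32 - 0.4(1413.3) = 1256.
Total revenue = r* × Q* = 1413.3 × 1256 = 1775104.8.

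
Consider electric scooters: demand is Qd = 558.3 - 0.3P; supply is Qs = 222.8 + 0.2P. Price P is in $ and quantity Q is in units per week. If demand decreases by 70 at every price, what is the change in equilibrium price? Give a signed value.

The market clears where 558.3 - 0.3P = 222.8 + 0.2P. Rearranging, 0.5P = 335.5, hence P* = 671.
Substitute back: Q* = 558.3 - 0.3(671) = 357.
After the shift, demand is Qd = 488.3 - 0.3P.
Re-solving, 0.5P = 265.5 gives P = 531 and Q = 329.
ΔP = 531 - 671 = -140.

ΔP = -140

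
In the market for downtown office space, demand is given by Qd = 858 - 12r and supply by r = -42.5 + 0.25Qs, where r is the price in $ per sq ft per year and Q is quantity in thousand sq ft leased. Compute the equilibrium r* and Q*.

Rewriting in direct form: Qs = 170 + 4r.
At equilibrium Qd = Qs, so 858 - 12r = 170 + 4r; collecting terms, 688 = 16r and r* = 43.
From the demand curve, Q* = 858 - 12(43) = 342.

r* = 43, Q* = 342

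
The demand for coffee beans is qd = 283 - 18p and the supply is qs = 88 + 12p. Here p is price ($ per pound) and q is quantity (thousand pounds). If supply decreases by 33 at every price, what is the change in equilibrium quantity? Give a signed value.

At equilibrium qd = qs, so 283 - 18p = 88 + 12p; collecting terms, 195 = 30p and p* = 6.5.
Plugging p* into demand: q* = 283 - 18(6.5) = 166.
After the shift, supply is qs = 55 + 12p.
Re-solving, 30p = 228 gives p = 7.6 and q = 146.2.
Δq = 146.2 - 166 = -19.8.

Δq = -19.8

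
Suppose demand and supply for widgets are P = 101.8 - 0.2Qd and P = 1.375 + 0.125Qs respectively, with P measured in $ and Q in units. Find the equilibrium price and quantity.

Rewriting in direct form: Qd = 509 - 5P and Qs = -11 + 8P.
The market clears where 509 - 5P = -11 + 8P. Rearranging, 13P = 520, hence P* = 40.
Substitute back: Q* = 509 - 5(40) = 309.

P* = 40, Q* = 309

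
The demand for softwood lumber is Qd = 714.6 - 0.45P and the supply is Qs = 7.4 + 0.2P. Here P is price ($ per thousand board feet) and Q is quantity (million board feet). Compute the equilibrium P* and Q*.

Equating demand and supply, 714.6 - 0.45P = 7.4 + 0.2P gives 0.65P = 707.2, so P* = 1088.
Then Q* = 714.6 - 0.45(1088) = 225.

P* = 1088, Q* = 225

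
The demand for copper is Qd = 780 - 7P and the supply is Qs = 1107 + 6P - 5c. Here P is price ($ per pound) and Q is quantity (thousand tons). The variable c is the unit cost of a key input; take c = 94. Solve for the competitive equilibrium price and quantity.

P* = 11, Q* = 703

With c = 94, supply is Qs = 637 + 6P.
At equilibrium Qd = Qs, so 780 - 7P = 637 + 6P; collecting terms, 143 = 13P and P* = 11.
Then Q* = 780 - 7(11) = 703.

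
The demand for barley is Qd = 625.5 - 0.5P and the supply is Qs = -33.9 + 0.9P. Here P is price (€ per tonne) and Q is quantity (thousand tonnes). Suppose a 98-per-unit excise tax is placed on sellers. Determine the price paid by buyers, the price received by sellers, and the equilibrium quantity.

With a tax of 98 on sellers, they supply based on the net price P_s = P_b - 98, so Qs = -122.1 + 0.9P_b.
Set Qd = Qs: 625.5 - 0.5P_b = -122.1 + 0.9P_b, so 747.6 = 1.4P_b and P_b = 534.
So P_s = 436 and the quantity traded is Q = 625.5 - 0.5(534) = 358.5.

P_b = 534, P_s = 436, Q = 358.5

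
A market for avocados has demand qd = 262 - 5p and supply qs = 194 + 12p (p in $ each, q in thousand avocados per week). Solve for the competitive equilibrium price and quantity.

p* = 4, q* = 242

The market clears where 262 - 5p = 194 + 12p. Rearranging, 17p = 68, hence p* = 4.
Then q* = 262 - 5(4) = 242.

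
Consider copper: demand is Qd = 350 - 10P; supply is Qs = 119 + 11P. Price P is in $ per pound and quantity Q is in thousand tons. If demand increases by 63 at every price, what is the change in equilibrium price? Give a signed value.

The market clears where 350 - 10P = 119 + 11P. Rearranging, 21P = 231, hence P* = 11.
Plugging P* into demand: Q* = 350 - 10(11) = 240.
After the shift, demand is Qd = 413 - 10P.
The new intersection has 294 = 21P, i.e. P = 14, Q = 273.
ΔP = 14 - 11 = 3.

ΔP = 3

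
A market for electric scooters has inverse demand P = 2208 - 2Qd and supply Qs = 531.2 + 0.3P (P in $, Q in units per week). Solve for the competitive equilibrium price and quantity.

P* = 716, Q* = 746

In direct form, Qd = 1104 - 0.5P.
The market clears where 1104 - 0.5P = 531.2 + 0.3P. Rearranging, 0.8P = 572.8, hence P* = 716.
Substitute back: Q* = 1104 - 0.5(716) = 746.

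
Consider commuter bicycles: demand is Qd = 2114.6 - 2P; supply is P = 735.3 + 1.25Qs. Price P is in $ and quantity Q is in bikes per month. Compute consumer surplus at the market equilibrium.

Consumer surplus = 8464

Inverting to quantity form: Qs = -588.24 + 0.8P.
Equating demand and supply, 2114.6 - 2P = -588.24 + 0.8P gives 2.8P = 2702.84, so P* = 965.3.
Plugging P* into demand: Q* = 2114.6 - 2(965.3) = 184.
Demand choke price (Qd = 0): P = 2114.6/2 = 1057.3. Consumer surplus = ½ × (1057.3 - 965.3) × 184 = 8464.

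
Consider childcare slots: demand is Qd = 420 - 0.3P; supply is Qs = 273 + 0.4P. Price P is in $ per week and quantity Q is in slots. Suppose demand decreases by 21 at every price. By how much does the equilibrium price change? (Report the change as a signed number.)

The market clears where 420 - 0.3P = 273 + 0.4P. Rearranging, 0.7P = 147, hence P* = 210.
Substitute back: Q* = 420 - 0.3(210) = 357.
After the shift, demand is Qd = 399 - 0.3P.
New equilibrium: 126 = 0.7P, so P = 180 and Q = 345.
ΔP = 180 - 210 = -30.

ΔP = -30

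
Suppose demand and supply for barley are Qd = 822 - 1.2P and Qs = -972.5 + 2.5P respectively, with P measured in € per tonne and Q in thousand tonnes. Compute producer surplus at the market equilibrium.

Producer surplus = 11520

At equilibrium Qd = Qs, so 822 - 1.2P = -972.5 + 2.5P; collecting terms, 1794.5 = 3.7P and P* = 485.
From the demand curve, Q* = 822 - 1.2(485) = 240.
Supply choke price (Qs = 0): P = 389. Producer surplus = ½ × (485 - 389) × 240 = 11520.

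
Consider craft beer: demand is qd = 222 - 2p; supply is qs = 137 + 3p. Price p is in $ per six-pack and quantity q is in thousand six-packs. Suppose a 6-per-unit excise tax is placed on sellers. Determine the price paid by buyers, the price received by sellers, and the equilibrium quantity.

p_b = 20.6, p_s = 14.6, q = 180.8

Sellers keep p_s = p_b - 6 per unit, so supply in terms of the buyer price is qs = 119 + 3p_b.
Set qd = qs: 222 - 2p_b = 119 + 3p_b, so 103 = 5p_b and p_b = 20.6.
So p_s = 14.6 and the quantity traded is q = 222 - 2(20.6) = 180.8.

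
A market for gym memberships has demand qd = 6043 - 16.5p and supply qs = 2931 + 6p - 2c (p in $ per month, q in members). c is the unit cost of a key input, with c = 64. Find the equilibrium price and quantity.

With c = 64, supply is qs = 2803 + 6p.
At equilibrium qd = qs, so 6043 - 16.5p = 2803 + 6p; collecting terms, 3240 = 22.5p and p* = 144.
Plugging p* into demand: q* = 6043 - 16.5(144) = 3667.

p* = 144, q* = 3667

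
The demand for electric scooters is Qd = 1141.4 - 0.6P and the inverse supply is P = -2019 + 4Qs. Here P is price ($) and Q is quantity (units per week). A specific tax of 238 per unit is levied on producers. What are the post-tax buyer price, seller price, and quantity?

Rewriting in direct form: Qs = 504.75 + 0.25P.
Producers keep P_s = P_b - 238 per unit, so supply in terms of the buyer price is Qs = 445.25 + 0.25P_b.
Market clearing requires 1141.4 - 0.6P_b = 445.25 + 0.25P_b; hence 696.15 = 0.85P_b and P_b = 819.
So P_s = 581 and the quantity traded is Q = 1141.4 - 0.6(819) = 650.

P_b = 819, P_s = 581, Q = 650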